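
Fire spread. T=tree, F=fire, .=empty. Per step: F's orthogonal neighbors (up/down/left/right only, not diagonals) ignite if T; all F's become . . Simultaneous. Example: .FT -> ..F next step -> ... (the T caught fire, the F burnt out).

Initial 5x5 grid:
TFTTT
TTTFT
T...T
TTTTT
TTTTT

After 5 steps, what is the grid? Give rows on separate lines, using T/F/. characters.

Step 1: 6 trees catch fire, 2 burn out
  F.FFT
  TFF.F
  T...T
  TTTTT
  TTTTT
Step 2: 3 trees catch fire, 6 burn out
  ....F
  F....
  T...F
  TTTTT
  TTTTT
Step 3: 2 trees catch fire, 3 burn out
  .....
  .....
  F....
  TTTTF
  TTTTT
Step 4: 3 trees catch fire, 2 burn out
  .....
  .....
  .....
  FTTF.
  TTTTF
Step 5: 4 trees catch fire, 3 burn out
  .....
  .....
  .....
  .FF..
  FTTF.

.....
.....
.....
.FF..
FTTF.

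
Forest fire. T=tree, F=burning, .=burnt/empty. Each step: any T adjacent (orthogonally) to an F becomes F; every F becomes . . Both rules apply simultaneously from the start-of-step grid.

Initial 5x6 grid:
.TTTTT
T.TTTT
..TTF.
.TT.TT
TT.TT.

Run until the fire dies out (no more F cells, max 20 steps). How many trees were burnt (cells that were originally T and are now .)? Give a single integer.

Step 1: +3 fires, +1 burnt (F count now 3)
Step 2: +6 fires, +3 burnt (F count now 6)
Step 3: +5 fires, +6 burnt (F count now 5)
Step 4: +2 fires, +5 burnt (F count now 2)
Step 5: +2 fires, +2 burnt (F count now 2)
Step 6: +1 fires, +2 burnt (F count now 1)
Step 7: +0 fires, +1 burnt (F count now 0)
Fire out after step 7
Initially T: 20, now '.': 29
Total burnt (originally-T cells now '.'): 19

Answer: 19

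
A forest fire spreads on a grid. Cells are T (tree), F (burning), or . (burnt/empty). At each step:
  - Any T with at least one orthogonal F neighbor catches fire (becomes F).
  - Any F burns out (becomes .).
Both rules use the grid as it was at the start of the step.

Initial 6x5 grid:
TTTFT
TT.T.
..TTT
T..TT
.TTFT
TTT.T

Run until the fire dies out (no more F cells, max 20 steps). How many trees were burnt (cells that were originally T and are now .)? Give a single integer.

Answer: 19

Derivation:
Step 1: +6 fires, +2 burnt (F count now 6)
Step 2: +6 fires, +6 burnt (F count now 6)
Step 3: +5 fires, +6 burnt (F count now 5)
Step 4: +2 fires, +5 burnt (F count now 2)
Step 5: +0 fires, +2 burnt (F count now 0)
Fire out after step 5
Initially T: 20, now '.': 29
Total burnt (originally-T cells now '.'): 19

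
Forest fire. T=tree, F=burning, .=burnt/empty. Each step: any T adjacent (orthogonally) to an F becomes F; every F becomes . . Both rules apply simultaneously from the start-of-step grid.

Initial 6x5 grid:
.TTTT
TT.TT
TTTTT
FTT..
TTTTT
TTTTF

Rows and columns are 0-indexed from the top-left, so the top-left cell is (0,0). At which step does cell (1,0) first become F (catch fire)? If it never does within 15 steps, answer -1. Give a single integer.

Step 1: cell (1,0)='T' (+5 fires, +2 burnt)
Step 2: cell (1,0)='F' (+7 fires, +5 burnt)
  -> target ignites at step 2
Step 3: cell (1,0)='.' (+4 fires, +7 burnt)
Step 4: cell (1,0)='.' (+2 fires, +4 burnt)
Step 5: cell (1,0)='.' (+3 fires, +2 burnt)
Step 6: cell (1,0)='.' (+2 fires, +3 burnt)
Step 7: cell (1,0)='.' (+1 fires, +2 burnt)
Step 8: cell (1,0)='.' (+0 fires, +1 burnt)
  fire out at step 8

2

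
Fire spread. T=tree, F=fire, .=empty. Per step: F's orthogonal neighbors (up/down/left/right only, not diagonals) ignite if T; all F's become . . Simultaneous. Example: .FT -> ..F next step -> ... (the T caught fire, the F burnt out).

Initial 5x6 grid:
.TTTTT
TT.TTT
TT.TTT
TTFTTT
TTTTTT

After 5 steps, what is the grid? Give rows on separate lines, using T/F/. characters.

Step 1: 3 trees catch fire, 1 burn out
  .TTTTT
  TT.TTT
  TT.TTT
  TF.FTT
  TTFTTT
Step 2: 6 trees catch fire, 3 burn out
  .TTTTT
  TT.TTT
  TF.FTT
  F...FT
  TF.FTT
Step 3: 7 trees catch fire, 6 burn out
  .TTTTT
  TF.FTT
  F...FT
  .....F
  F...FT
Step 4: 6 trees catch fire, 7 burn out
  .FTFTT
  F...FT
  .....F
  ......
  .....F
Step 5: 3 trees catch fire, 6 burn out
  ..F.FT
  .....F
  ......
  ......
  ......

..F.FT
.....F
......
......
......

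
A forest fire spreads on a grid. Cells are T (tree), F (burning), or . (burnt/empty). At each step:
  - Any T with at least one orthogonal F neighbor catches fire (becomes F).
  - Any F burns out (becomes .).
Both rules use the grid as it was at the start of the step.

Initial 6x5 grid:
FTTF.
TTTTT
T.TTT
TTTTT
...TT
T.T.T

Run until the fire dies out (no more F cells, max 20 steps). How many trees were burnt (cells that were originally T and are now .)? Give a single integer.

Answer: 19

Derivation:
Step 1: +4 fires, +2 burnt (F count now 4)
Step 2: +5 fires, +4 burnt (F count now 5)
Step 3: +4 fires, +5 burnt (F count now 4)
Step 4: +4 fires, +4 burnt (F count now 4)
Step 5: +1 fires, +4 burnt (F count now 1)
Step 6: +1 fires, +1 burnt (F count now 1)
Step 7: +0 fires, +1 burnt (F count now 0)
Fire out after step 7
Initially T: 21, now '.': 28
Total burnt (originally-T cells now '.'): 19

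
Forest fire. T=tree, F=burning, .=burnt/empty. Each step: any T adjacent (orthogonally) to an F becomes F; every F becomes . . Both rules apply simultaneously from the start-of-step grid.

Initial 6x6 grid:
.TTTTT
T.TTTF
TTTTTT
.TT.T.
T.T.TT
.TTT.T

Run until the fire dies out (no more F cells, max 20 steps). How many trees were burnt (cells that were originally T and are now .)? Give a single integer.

Step 1: +3 fires, +1 burnt (F count now 3)
Step 2: +3 fires, +3 burnt (F count now 3)
Step 3: +4 fires, +3 burnt (F count now 4)
Step 4: +3 fires, +4 burnt (F count now 3)
Step 5: +4 fires, +3 burnt (F count now 4)
Step 6: +4 fires, +4 burnt (F count now 4)
Step 7: +2 fires, +4 burnt (F count now 2)
Step 8: +2 fires, +2 burnt (F count now 2)
Step 9: +0 fires, +2 burnt (F count now 0)
Fire out after step 9
Initially T: 26, now '.': 35
Total burnt (originally-T cells now '.'): 25

Answer: 25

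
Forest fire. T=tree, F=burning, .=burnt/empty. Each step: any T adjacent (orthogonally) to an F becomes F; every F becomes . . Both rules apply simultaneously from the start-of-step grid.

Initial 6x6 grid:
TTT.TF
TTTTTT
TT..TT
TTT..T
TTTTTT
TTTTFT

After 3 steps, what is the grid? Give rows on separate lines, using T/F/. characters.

Step 1: 5 trees catch fire, 2 burn out
  TTT.F.
  TTTTTF
  TT..TT
  TTT..T
  TTTTFT
  TTTF.F
Step 2: 5 trees catch fire, 5 burn out
  TTT...
  TTTTF.
  TT..TF
  TTT..T
  TTTF.F
  TTF...
Step 3: 5 trees catch fire, 5 burn out
  TTT...
  TTTF..
  TT..F.
  TTT..F
  TTF...
  TF....

TTT...
TTTF..
TT..F.
TTT..F
TTF...
TF....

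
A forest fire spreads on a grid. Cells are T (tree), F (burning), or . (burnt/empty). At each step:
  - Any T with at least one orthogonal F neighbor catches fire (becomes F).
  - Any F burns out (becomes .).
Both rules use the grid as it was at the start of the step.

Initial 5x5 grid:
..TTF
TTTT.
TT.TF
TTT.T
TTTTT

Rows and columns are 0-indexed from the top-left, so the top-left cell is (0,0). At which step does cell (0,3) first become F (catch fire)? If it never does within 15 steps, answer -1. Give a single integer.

Step 1: cell (0,3)='F' (+3 fires, +2 burnt)
  -> target ignites at step 1
Step 2: cell (0,3)='.' (+3 fires, +3 burnt)
Step 3: cell (0,3)='.' (+2 fires, +3 burnt)
Step 4: cell (0,3)='.' (+2 fires, +2 burnt)
Step 5: cell (0,3)='.' (+4 fires, +2 burnt)
Step 6: cell (0,3)='.' (+3 fires, +4 burnt)
Step 7: cell (0,3)='.' (+1 fires, +3 burnt)
Step 8: cell (0,3)='.' (+0 fires, +1 burnt)
  fire out at step 8

1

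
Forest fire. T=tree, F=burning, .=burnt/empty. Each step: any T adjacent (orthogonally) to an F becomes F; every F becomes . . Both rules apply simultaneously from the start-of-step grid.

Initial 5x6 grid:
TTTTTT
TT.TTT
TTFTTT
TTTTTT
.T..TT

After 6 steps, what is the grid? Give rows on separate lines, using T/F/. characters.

Step 1: 3 trees catch fire, 1 burn out
  TTTTTT
  TT.TTT
  TF.FTT
  TTFTTT
  .T..TT
Step 2: 6 trees catch fire, 3 burn out
  TTTTTT
  TF.FTT
  F...FT
  TF.FTT
  .T..TT
Step 3: 8 trees catch fire, 6 burn out
  TFTFTT
  F...FT
  .....F
  F...FT
  .F..TT
Step 4: 6 trees catch fire, 8 burn out
  F.F.FT
  .....F
  ......
  .....F
  ....FT
Step 5: 2 trees catch fire, 6 burn out
  .....F
  ......
  ......
  ......
  .....F
Step 6: 0 trees catch fire, 2 burn out
  ......
  ......
  ......
  ......
  ......

......
......
......
......
......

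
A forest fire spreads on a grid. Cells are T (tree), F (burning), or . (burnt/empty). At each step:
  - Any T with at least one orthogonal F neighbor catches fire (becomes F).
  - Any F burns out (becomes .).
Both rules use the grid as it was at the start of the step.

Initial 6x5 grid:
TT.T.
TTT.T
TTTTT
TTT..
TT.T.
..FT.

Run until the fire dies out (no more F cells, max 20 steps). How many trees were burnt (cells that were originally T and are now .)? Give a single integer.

Answer: 2

Derivation:
Step 1: +1 fires, +1 burnt (F count now 1)
Step 2: +1 fires, +1 burnt (F count now 1)
Step 3: +0 fires, +1 burnt (F count now 0)
Fire out after step 3
Initially T: 19, now '.': 13
Total burnt (originally-T cells now '.'): 2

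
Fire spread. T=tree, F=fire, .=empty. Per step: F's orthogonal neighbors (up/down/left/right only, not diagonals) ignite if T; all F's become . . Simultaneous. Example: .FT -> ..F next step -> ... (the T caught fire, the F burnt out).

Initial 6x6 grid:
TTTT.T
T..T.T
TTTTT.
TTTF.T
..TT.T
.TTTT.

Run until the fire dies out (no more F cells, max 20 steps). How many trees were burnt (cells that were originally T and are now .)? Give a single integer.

Step 1: +3 fires, +1 burnt (F count now 3)
Step 2: +6 fires, +3 burnt (F count now 6)
Step 3: +5 fires, +6 burnt (F count now 5)
Step 4: +3 fires, +5 burnt (F count now 3)
Step 5: +2 fires, +3 burnt (F count now 2)
Step 6: +1 fires, +2 burnt (F count now 1)
Step 7: +0 fires, +1 burnt (F count now 0)
Fire out after step 7
Initially T: 24, now '.': 32
Total burnt (originally-T cells now '.'): 20

Answer: 20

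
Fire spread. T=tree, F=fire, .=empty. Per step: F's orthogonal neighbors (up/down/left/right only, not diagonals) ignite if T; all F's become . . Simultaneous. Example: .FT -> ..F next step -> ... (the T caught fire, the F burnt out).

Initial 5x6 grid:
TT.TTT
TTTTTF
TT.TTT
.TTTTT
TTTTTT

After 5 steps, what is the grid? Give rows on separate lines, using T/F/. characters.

Step 1: 3 trees catch fire, 1 burn out
  TT.TTF
  TTTTF.
  TT.TTF
  .TTTTT
  TTTTTT
Step 2: 4 trees catch fire, 3 burn out
  TT.TF.
  TTTF..
  TT.TF.
  .TTTTF
  TTTTTT
Step 3: 5 trees catch fire, 4 burn out
  TT.F..
  TTF...
  TT.F..
  .TTTF.
  TTTTTF
Step 4: 3 trees catch fire, 5 burn out
  TT....
  TF....
  TT....
  .TTF..
  TTTTF.
Step 5: 5 trees catch fire, 3 burn out
  TF....
  F.....
  TF....
  .TF...
  TTTF..

TF....
F.....
TF....
.TF...
TTTF..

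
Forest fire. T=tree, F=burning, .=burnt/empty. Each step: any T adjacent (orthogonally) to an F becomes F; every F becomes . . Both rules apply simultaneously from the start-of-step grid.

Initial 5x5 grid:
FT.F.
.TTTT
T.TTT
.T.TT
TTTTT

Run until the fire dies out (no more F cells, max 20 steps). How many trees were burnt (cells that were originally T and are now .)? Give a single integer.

Step 1: +2 fires, +2 burnt (F count now 2)
Step 2: +4 fires, +2 burnt (F count now 4)
Step 3: +3 fires, +4 burnt (F count now 3)
Step 4: +2 fires, +3 burnt (F count now 2)
Step 5: +2 fires, +2 burnt (F count now 2)
Step 6: +1 fires, +2 burnt (F count now 1)
Step 7: +2 fires, +1 burnt (F count now 2)
Step 8: +0 fires, +2 burnt (F count now 0)
Fire out after step 8
Initially T: 17, now '.': 24
Total burnt (originally-T cells now '.'): 16

Answer: 16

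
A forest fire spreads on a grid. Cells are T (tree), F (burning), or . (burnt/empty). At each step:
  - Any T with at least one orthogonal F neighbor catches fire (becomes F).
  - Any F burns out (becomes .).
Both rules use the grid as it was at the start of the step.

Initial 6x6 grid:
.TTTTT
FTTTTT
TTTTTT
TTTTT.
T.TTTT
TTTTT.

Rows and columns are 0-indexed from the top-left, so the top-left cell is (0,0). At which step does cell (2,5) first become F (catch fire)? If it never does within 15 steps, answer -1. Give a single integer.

Step 1: cell (2,5)='T' (+2 fires, +1 burnt)
Step 2: cell (2,5)='T' (+4 fires, +2 burnt)
Step 3: cell (2,5)='T' (+5 fires, +4 burnt)
Step 4: cell (2,5)='T' (+5 fires, +5 burnt)
Step 5: cell (2,5)='T' (+6 fires, +5 burnt)
Step 6: cell (2,5)='F' (+5 fires, +6 burnt)
  -> target ignites at step 6
Step 7: cell (2,5)='.' (+2 fires, +5 burnt)
Step 8: cell (2,5)='.' (+2 fires, +2 burnt)
Step 9: cell (2,5)='.' (+0 fires, +2 burnt)
  fire out at step 9

6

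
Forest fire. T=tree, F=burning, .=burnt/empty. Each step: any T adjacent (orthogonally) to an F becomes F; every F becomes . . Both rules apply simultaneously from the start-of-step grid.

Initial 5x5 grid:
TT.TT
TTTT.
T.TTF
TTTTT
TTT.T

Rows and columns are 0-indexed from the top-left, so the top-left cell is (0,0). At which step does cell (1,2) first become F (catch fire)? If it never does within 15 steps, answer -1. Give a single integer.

Step 1: cell (1,2)='T' (+2 fires, +1 burnt)
Step 2: cell (1,2)='T' (+4 fires, +2 burnt)
Step 3: cell (1,2)='F' (+3 fires, +4 burnt)
  -> target ignites at step 3
Step 4: cell (1,2)='.' (+4 fires, +3 burnt)
Step 5: cell (1,2)='.' (+4 fires, +4 burnt)
Step 6: cell (1,2)='.' (+3 fires, +4 burnt)
Step 7: cell (1,2)='.' (+0 fires, +3 burnt)
  fire out at step 7

3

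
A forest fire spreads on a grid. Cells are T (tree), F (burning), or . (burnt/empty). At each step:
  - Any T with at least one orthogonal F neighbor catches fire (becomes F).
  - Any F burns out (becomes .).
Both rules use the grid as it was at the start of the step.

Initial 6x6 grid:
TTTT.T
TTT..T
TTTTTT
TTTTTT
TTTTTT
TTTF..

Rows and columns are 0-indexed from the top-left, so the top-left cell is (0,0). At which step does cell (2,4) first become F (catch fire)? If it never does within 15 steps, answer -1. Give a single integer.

Step 1: cell (2,4)='T' (+2 fires, +1 burnt)
Step 2: cell (2,4)='T' (+4 fires, +2 burnt)
Step 3: cell (2,4)='T' (+6 fires, +4 burnt)
Step 4: cell (2,4)='F' (+5 fires, +6 burnt)
  -> target ignites at step 4
Step 5: cell (2,4)='.' (+4 fires, +5 burnt)
Step 6: cell (2,4)='.' (+4 fires, +4 burnt)
Step 7: cell (2,4)='.' (+4 fires, +4 burnt)
Step 8: cell (2,4)='.' (+1 fires, +4 burnt)
Step 9: cell (2,4)='.' (+0 fires, +1 burnt)
  fire out at step 9

4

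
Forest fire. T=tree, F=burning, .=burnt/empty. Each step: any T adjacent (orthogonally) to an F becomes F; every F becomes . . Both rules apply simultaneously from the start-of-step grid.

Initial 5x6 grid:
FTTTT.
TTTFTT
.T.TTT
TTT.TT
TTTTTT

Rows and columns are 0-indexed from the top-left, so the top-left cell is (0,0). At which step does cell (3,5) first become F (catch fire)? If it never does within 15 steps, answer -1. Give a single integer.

Step 1: cell (3,5)='T' (+6 fires, +2 burnt)
Step 2: cell (3,5)='T' (+5 fires, +6 burnt)
Step 3: cell (3,5)='T' (+3 fires, +5 burnt)
Step 4: cell (3,5)='F' (+3 fires, +3 burnt)
  -> target ignites at step 4
Step 5: cell (3,5)='.' (+5 fires, +3 burnt)
Step 6: cell (3,5)='.' (+2 fires, +5 burnt)
Step 7: cell (3,5)='.' (+0 fires, +2 burnt)
  fire out at step 7

4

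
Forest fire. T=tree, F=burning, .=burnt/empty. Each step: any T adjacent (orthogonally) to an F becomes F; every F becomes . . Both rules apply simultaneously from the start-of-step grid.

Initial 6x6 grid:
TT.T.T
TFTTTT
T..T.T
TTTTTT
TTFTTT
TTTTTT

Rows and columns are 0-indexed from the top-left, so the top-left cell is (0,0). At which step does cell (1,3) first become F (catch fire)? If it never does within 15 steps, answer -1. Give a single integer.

Step 1: cell (1,3)='T' (+7 fires, +2 burnt)
Step 2: cell (1,3)='F' (+9 fires, +7 burnt)
  -> target ignites at step 2
Step 3: cell (1,3)='.' (+8 fires, +9 burnt)
Step 4: cell (1,3)='.' (+3 fires, +8 burnt)
Step 5: cell (1,3)='.' (+2 fires, +3 burnt)
Step 6: cell (1,3)='.' (+0 fires, +2 burnt)
  fire out at step 6

2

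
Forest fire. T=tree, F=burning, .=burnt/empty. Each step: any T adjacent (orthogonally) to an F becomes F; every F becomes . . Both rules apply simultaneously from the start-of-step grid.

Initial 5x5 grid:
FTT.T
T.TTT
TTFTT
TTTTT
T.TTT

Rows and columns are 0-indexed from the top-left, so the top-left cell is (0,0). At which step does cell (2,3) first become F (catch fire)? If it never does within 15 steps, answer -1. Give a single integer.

Step 1: cell (2,3)='F' (+6 fires, +2 burnt)
  -> target ignites at step 1
Step 2: cell (2,3)='.' (+7 fires, +6 burnt)
Step 3: cell (2,3)='.' (+4 fires, +7 burnt)
Step 4: cell (2,3)='.' (+3 fires, +4 burnt)
Step 5: cell (2,3)='.' (+0 fires, +3 burnt)
  fire out at step 5

1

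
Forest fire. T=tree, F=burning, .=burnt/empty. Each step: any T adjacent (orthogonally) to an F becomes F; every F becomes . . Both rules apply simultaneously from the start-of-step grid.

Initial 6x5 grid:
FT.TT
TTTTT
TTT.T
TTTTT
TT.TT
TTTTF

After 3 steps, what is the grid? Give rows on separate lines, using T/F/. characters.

Step 1: 4 trees catch fire, 2 burn out
  .F.TT
  FTTTT
  TTT.T
  TTTTT
  TT.TF
  TTTF.
Step 2: 5 trees catch fire, 4 burn out
  ...TT
  .FTTT
  FTT.T
  TTTTF
  TT.F.
  TTF..
Step 3: 6 trees catch fire, 5 burn out
  ...TT
  ..FTT
  .FT.F
  FTTF.
  TT...
  TF...

...TT
..FTT
.FT.F
FTTF.
TT...
TF...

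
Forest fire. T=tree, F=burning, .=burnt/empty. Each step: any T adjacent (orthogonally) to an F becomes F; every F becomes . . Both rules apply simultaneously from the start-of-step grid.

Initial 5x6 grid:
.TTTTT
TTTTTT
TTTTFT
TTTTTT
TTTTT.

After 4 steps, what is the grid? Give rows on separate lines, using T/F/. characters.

Step 1: 4 trees catch fire, 1 burn out
  .TTTTT
  TTTTFT
  TTTF.F
  TTTTFT
  TTTTT.
Step 2: 7 trees catch fire, 4 burn out
  .TTTFT
  TTTF.F
  TTF...
  TTTF.F
  TTTTF.
Step 3: 6 trees catch fire, 7 burn out
  .TTF.F
  TTF...
  TF....
  TTF...
  TTTF..
Step 4: 5 trees catch fire, 6 burn out
  .TF...
  TF....
  F.....
  TF....
  TTF...

.TF...
TF....
F.....
TF....
TTF...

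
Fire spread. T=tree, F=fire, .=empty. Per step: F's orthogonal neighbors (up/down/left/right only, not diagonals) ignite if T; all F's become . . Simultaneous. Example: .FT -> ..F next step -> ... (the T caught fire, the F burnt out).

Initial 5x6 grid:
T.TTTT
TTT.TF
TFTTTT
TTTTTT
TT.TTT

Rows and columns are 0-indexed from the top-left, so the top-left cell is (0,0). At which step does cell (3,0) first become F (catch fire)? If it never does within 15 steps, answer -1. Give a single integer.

Step 1: cell (3,0)='T' (+7 fires, +2 burnt)
Step 2: cell (3,0)='F' (+9 fires, +7 burnt)
  -> target ignites at step 2
Step 3: cell (3,0)='.' (+7 fires, +9 burnt)
Step 4: cell (3,0)='.' (+2 fires, +7 burnt)
Step 5: cell (3,0)='.' (+0 fires, +2 burnt)
  fire out at step 5

2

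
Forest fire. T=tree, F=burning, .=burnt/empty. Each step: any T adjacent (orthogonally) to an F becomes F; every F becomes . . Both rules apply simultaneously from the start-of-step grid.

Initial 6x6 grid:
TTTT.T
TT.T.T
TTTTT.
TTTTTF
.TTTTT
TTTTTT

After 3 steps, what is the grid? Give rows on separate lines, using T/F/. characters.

Step 1: 2 trees catch fire, 1 burn out
  TTTT.T
  TT.T.T
  TTTTT.
  TTTTF.
  .TTTTF
  TTTTTT
Step 2: 4 trees catch fire, 2 burn out
  TTTT.T
  TT.T.T
  TTTTF.
  TTTF..
  .TTTF.
  TTTTTF
Step 3: 4 trees catch fire, 4 burn out
  TTTT.T
  TT.T.T
  TTTF..
  TTF...
  .TTF..
  TTTTF.

TTTT.T
TT.T.T
TTTF..
TTF...
.TTF..
TTTTF.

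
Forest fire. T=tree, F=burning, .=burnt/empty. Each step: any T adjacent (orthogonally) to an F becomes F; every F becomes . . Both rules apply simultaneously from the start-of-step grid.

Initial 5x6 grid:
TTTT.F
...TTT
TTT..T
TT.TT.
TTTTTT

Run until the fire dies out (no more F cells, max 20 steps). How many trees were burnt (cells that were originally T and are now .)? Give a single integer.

Answer: 8

Derivation:
Step 1: +1 fires, +1 burnt (F count now 1)
Step 2: +2 fires, +1 burnt (F count now 2)
Step 3: +1 fires, +2 burnt (F count now 1)
Step 4: +1 fires, +1 burnt (F count now 1)
Step 5: +1 fires, +1 burnt (F count now 1)
Step 6: +1 fires, +1 burnt (F count now 1)
Step 7: +1 fires, +1 burnt (F count now 1)
Step 8: +0 fires, +1 burnt (F count now 0)
Fire out after step 8
Initially T: 21, now '.': 17
Total burnt (originally-T cells now '.'): 8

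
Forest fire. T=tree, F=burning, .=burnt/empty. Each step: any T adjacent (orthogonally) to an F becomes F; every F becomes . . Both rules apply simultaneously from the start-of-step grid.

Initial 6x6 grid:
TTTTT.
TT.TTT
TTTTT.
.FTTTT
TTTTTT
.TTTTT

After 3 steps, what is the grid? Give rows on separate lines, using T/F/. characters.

Step 1: 3 trees catch fire, 1 burn out
  TTTTT.
  TT.TTT
  TFTTT.
  ..FTTT
  TFTTTT
  .TTTTT
Step 2: 7 trees catch fire, 3 burn out
  TTTTT.
  TF.TTT
  F.FTT.
  ...FTT
  F.FTTT
  .FTTTT
Step 3: 6 trees catch fire, 7 burn out
  TFTTT.
  F..TTT
  ...FT.
  ....FT
  ...FTT
  ..FTTT

TFTTT.
F..TTT
...FT.
....FT
...FTT
..FTTT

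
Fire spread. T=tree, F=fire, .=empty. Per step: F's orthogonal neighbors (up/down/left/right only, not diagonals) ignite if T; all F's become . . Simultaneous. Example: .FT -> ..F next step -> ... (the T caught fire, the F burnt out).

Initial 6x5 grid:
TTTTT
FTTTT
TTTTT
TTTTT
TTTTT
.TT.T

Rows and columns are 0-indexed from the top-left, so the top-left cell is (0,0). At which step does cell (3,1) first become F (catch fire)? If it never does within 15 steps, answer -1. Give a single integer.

Step 1: cell (3,1)='T' (+3 fires, +1 burnt)
Step 2: cell (3,1)='T' (+4 fires, +3 burnt)
Step 3: cell (3,1)='F' (+5 fires, +4 burnt)
  -> target ignites at step 3
Step 4: cell (3,1)='.' (+5 fires, +5 burnt)
Step 5: cell (3,1)='.' (+5 fires, +5 burnt)
Step 6: cell (3,1)='.' (+3 fires, +5 burnt)
Step 7: cell (3,1)='.' (+1 fires, +3 burnt)
Step 8: cell (3,1)='.' (+1 fires, +1 burnt)
Step 9: cell (3,1)='.' (+0 fires, +1 burnt)
  fire out at step 9

3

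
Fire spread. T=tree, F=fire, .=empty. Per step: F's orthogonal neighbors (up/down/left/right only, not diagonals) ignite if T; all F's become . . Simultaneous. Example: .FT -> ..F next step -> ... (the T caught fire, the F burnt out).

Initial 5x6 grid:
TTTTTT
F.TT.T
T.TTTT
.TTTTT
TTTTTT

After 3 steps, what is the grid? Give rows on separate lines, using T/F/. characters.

Step 1: 2 trees catch fire, 1 burn out
  FTTTTT
  ..TT.T
  F.TTTT
  .TTTTT
  TTTTTT
Step 2: 1 trees catch fire, 2 burn out
  .FTTTT
  ..TT.T
  ..TTTT
  .TTTTT
  TTTTTT
Step 3: 1 trees catch fire, 1 burn out
  ..FTTT
  ..TT.T
  ..TTTT
  .TTTTT
  TTTTTT

..FTTT
..TT.T
..TTTT
.TTTTT
TTTTTT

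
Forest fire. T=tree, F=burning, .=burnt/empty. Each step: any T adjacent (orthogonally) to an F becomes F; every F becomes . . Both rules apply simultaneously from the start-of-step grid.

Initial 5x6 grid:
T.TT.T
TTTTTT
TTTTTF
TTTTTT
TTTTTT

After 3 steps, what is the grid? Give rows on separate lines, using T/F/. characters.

Step 1: 3 trees catch fire, 1 burn out
  T.TT.T
  TTTTTF
  TTTTF.
  TTTTTF
  TTTTTT
Step 2: 5 trees catch fire, 3 burn out
  T.TT.F
  TTTTF.
  TTTF..
  TTTTF.
  TTTTTF
Step 3: 4 trees catch fire, 5 burn out
  T.TT..
  TTTF..
  TTF...
  TTTF..
  TTTTF.

T.TT..
TTTF..
TTF...
TTTF..
TTTTF.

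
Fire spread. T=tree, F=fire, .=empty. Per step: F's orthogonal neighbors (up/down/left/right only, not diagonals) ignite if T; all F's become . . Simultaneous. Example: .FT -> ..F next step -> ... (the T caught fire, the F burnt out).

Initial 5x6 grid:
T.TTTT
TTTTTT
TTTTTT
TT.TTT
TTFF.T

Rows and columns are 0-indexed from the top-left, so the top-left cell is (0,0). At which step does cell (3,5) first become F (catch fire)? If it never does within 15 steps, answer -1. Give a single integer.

Step 1: cell (3,5)='T' (+2 fires, +2 burnt)
Step 2: cell (3,5)='T' (+4 fires, +2 burnt)
Step 3: cell (3,5)='F' (+6 fires, +4 burnt)
  -> target ignites at step 3
Step 4: cell (3,5)='.' (+7 fires, +6 burnt)
Step 5: cell (3,5)='.' (+4 fires, +7 burnt)
Step 6: cell (3,5)='.' (+2 fires, +4 burnt)
Step 7: cell (3,5)='.' (+0 fires, +2 burnt)
  fire out at step 7

3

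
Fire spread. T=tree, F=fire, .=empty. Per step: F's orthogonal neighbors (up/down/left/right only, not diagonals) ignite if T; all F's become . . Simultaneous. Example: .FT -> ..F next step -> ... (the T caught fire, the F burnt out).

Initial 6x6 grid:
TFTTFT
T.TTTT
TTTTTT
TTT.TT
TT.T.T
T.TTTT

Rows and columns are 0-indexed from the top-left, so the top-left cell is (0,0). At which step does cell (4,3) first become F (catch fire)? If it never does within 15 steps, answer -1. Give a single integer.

Step 1: cell (4,3)='T' (+5 fires, +2 burnt)
Step 2: cell (4,3)='T' (+5 fires, +5 burnt)
Step 3: cell (4,3)='T' (+5 fires, +5 burnt)
Step 4: cell (4,3)='T' (+4 fires, +5 burnt)
Step 5: cell (4,3)='T' (+3 fires, +4 burnt)
Step 6: cell (4,3)='T' (+3 fires, +3 burnt)
Step 7: cell (4,3)='T' (+1 fires, +3 burnt)
Step 8: cell (4,3)='T' (+1 fires, +1 burnt)
Step 9: cell (4,3)='F' (+2 fires, +1 burnt)
  -> target ignites at step 9
Step 10: cell (4,3)='.' (+0 fires, +2 burnt)
  fire out at step 10

9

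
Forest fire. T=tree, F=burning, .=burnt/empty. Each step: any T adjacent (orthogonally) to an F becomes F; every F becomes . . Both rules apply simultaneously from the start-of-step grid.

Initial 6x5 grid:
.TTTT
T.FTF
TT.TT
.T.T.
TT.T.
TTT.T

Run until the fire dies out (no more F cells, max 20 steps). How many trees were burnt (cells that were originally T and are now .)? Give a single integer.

Answer: 9

Derivation:
Step 1: +4 fires, +2 burnt (F count now 4)
Step 2: +3 fires, +4 burnt (F count now 3)
Step 3: +1 fires, +3 burnt (F count now 1)
Step 4: +1 fires, +1 burnt (F count now 1)
Step 5: +0 fires, +1 burnt (F count now 0)
Fire out after step 5
Initially T: 19, now '.': 20
Total burnt (originally-T cells now '.'): 9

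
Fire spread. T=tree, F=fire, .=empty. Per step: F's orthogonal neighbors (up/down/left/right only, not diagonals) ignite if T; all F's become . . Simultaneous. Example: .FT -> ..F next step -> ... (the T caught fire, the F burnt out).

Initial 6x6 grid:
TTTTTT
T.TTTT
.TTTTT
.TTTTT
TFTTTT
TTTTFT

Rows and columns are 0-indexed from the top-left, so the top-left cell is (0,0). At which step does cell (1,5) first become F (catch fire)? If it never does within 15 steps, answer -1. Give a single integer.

Step 1: cell (1,5)='T' (+7 fires, +2 burnt)
Step 2: cell (1,5)='T' (+7 fires, +7 burnt)
Step 3: cell (1,5)='T' (+4 fires, +7 burnt)
Step 4: cell (1,5)='T' (+4 fires, +4 burnt)
Step 5: cell (1,5)='F' (+4 fires, +4 burnt)
  -> target ignites at step 5
Step 6: cell (1,5)='.' (+3 fires, +4 burnt)
Step 7: cell (1,5)='.' (+1 fires, +3 burnt)
Step 8: cell (1,5)='.' (+1 fires, +1 burnt)
Step 9: cell (1,5)='.' (+0 fires, +1 burnt)
  fire out at step 9

5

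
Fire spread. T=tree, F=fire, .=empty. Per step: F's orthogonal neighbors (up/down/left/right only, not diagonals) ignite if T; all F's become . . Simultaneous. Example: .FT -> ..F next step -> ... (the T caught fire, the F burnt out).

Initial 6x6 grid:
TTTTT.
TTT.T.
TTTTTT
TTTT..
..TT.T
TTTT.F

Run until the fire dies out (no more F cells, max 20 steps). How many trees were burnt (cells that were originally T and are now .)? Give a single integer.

Step 1: +1 fires, +1 burnt (F count now 1)
Step 2: +0 fires, +1 burnt (F count now 0)
Fire out after step 2
Initially T: 26, now '.': 11
Total burnt (originally-T cells now '.'): 1

Answer: 1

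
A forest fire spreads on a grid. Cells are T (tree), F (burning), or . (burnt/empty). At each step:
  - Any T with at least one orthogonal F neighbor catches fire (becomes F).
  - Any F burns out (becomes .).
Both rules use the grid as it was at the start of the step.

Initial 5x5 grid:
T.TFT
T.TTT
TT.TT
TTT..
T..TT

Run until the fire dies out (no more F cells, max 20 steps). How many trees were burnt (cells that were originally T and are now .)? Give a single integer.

Answer: 7

Derivation:
Step 1: +3 fires, +1 burnt (F count now 3)
Step 2: +3 fires, +3 burnt (F count now 3)
Step 3: +1 fires, +3 burnt (F count now 1)
Step 4: +0 fires, +1 burnt (F count now 0)
Fire out after step 4
Initially T: 17, now '.': 15
Total burnt (originally-T cells now '.'): 7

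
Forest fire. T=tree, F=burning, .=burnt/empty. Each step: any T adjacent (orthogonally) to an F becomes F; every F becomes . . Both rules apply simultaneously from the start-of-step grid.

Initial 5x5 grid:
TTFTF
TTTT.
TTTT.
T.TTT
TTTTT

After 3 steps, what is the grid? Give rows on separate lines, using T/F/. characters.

Step 1: 3 trees catch fire, 2 burn out
  TF.F.
  TTFT.
  TTTT.
  T.TTT
  TTTTT
Step 2: 4 trees catch fire, 3 burn out
  F....
  TF.F.
  TTFT.
  T.TTT
  TTTTT
Step 3: 4 trees catch fire, 4 burn out
  .....
  F....
  TF.F.
  T.FTT
  TTTTT

.....
F....
TF.F.
T.FTT
TTTTT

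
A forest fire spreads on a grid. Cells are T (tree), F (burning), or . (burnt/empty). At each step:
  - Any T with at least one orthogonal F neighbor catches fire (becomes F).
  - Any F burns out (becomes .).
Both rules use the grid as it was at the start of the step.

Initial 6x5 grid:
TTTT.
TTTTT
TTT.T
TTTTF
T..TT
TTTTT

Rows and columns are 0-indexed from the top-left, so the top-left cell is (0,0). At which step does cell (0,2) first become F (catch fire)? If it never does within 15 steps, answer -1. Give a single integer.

Step 1: cell (0,2)='T' (+3 fires, +1 burnt)
Step 2: cell (0,2)='T' (+4 fires, +3 burnt)
Step 3: cell (0,2)='T' (+4 fires, +4 burnt)
Step 4: cell (0,2)='T' (+5 fires, +4 burnt)
Step 5: cell (0,2)='F' (+5 fires, +5 burnt)
  -> target ignites at step 5
Step 6: cell (0,2)='.' (+3 fires, +5 burnt)
Step 7: cell (0,2)='.' (+1 fires, +3 burnt)
Step 8: cell (0,2)='.' (+0 fires, +1 burnt)
  fire out at step 8

5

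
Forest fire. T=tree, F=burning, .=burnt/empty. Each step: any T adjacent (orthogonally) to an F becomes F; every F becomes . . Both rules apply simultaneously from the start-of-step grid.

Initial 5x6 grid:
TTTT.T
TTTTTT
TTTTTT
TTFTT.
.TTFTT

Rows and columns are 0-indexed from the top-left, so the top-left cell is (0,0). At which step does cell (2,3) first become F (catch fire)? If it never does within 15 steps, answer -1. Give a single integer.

Step 1: cell (2,3)='T' (+5 fires, +2 burnt)
Step 2: cell (2,3)='F' (+7 fires, +5 burnt)
  -> target ignites at step 2
Step 3: cell (2,3)='.' (+5 fires, +7 burnt)
Step 4: cell (2,3)='.' (+5 fires, +5 burnt)
Step 5: cell (2,3)='.' (+2 fires, +5 burnt)
Step 6: cell (2,3)='.' (+1 fires, +2 burnt)
Step 7: cell (2,3)='.' (+0 fires, +1 burnt)
  fire out at step 7

2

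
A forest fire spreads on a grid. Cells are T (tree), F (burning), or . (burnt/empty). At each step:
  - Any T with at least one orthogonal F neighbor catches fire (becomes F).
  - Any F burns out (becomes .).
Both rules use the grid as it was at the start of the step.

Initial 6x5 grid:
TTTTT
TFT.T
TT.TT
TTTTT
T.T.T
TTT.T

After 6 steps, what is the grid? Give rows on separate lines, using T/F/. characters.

Step 1: 4 trees catch fire, 1 burn out
  TFTTT
  F.F.T
  TF.TT
  TTTTT
  T.T.T
  TTT.T
Step 2: 4 trees catch fire, 4 burn out
  F.FTT
  ....T
  F..TT
  TFTTT
  T.T.T
  TTT.T
Step 3: 3 trees catch fire, 4 burn out
  ...FT
  ....T
  ...TT
  F.FTT
  T.T.T
  TTT.T
Step 4: 4 trees catch fire, 3 burn out
  ....F
  ....T
  ...TT
  ...FT
  F.F.T
  TTT.T
Step 5: 5 trees catch fire, 4 burn out
  .....
  ....F
  ...FT
  ....F
  ....T
  FTF.T
Step 6: 3 trees catch fire, 5 burn out
  .....
  .....
  ....F
  .....
  ....F
  .F..T

.....
.....
....F
.....
....F
.F..T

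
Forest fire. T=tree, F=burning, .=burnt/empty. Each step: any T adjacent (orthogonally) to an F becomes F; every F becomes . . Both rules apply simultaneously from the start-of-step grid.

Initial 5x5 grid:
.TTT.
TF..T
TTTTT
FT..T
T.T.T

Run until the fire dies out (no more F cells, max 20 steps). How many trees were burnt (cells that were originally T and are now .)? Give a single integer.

Step 1: +6 fires, +2 burnt (F count now 6)
Step 2: +2 fires, +6 burnt (F count now 2)
Step 3: +2 fires, +2 burnt (F count now 2)
Step 4: +1 fires, +2 burnt (F count now 1)
Step 5: +2 fires, +1 burnt (F count now 2)
Step 6: +1 fires, +2 burnt (F count now 1)
Step 7: +0 fires, +1 burnt (F count now 0)
Fire out after step 7
Initially T: 15, now '.': 24
Total burnt (originally-T cells now '.'): 14

Answer: 14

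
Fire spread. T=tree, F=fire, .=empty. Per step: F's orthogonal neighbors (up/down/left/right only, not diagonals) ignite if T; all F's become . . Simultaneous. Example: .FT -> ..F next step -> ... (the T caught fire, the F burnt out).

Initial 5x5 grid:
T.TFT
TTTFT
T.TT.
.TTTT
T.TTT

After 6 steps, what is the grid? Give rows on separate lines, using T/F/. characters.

Step 1: 5 trees catch fire, 2 burn out
  T.F.F
  TTF.F
  T.TF.
  .TTTT
  T.TTT
Step 2: 3 trees catch fire, 5 burn out
  T....
  TF...
  T.F..
  .TTFT
  T.TTT
Step 3: 4 trees catch fire, 3 burn out
  T....
  F....
  T....
  .TF.F
  T.TFT
Step 4: 5 trees catch fire, 4 burn out
  F....
  .....
  F....
  .F...
  T.F.F
Step 5: 0 trees catch fire, 5 burn out
  .....
  .....
  .....
  .....
  T....
Step 6: 0 trees catch fire, 0 burn out
  .....
  .....
  .....
  .....
  T....

.....
.....
.....
.....
T....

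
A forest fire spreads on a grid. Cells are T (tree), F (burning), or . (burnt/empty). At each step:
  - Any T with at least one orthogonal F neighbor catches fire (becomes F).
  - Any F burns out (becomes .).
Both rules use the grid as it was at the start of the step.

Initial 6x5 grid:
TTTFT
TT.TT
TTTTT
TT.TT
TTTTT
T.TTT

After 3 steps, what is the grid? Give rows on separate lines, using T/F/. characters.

Step 1: 3 trees catch fire, 1 burn out
  TTF.F
  TT.FT
  TTTTT
  TT.TT
  TTTTT
  T.TTT
Step 2: 3 trees catch fire, 3 burn out
  TF...
  TT..F
  TTTFT
  TT.TT
  TTTTT
  T.TTT
Step 3: 5 trees catch fire, 3 burn out
  F....
  TF...
  TTF.F
  TT.FT
  TTTTT
  T.TTT

F....
TF...
TTF.F
TT.FT
TTTTT
T.TTT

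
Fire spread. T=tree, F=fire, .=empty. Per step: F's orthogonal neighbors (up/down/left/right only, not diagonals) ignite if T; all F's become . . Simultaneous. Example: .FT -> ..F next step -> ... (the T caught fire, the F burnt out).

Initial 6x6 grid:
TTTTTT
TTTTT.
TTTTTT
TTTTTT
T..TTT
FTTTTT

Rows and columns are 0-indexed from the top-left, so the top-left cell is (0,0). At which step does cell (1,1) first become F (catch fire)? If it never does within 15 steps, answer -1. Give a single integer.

Step 1: cell (1,1)='T' (+2 fires, +1 burnt)
Step 2: cell (1,1)='T' (+2 fires, +2 burnt)
Step 3: cell (1,1)='T' (+3 fires, +2 burnt)
Step 4: cell (1,1)='T' (+5 fires, +3 burnt)
Step 5: cell (1,1)='F' (+6 fires, +5 burnt)
  -> target ignites at step 5
Step 6: cell (1,1)='.' (+5 fires, +6 burnt)
Step 7: cell (1,1)='.' (+4 fires, +5 burnt)
Step 8: cell (1,1)='.' (+3 fires, +4 burnt)
Step 9: cell (1,1)='.' (+1 fires, +3 burnt)
Step 10: cell (1,1)='.' (+1 fires, +1 burnt)
Step 11: cell (1,1)='.' (+0 fires, +1 burnt)
  fire out at step 11

5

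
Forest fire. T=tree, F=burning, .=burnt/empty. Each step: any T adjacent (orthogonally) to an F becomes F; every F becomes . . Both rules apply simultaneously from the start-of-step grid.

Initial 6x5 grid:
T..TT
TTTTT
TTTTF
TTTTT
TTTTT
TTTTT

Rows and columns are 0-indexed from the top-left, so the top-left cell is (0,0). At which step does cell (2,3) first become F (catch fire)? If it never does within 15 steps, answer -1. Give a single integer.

Step 1: cell (2,3)='F' (+3 fires, +1 burnt)
  -> target ignites at step 1
Step 2: cell (2,3)='.' (+5 fires, +3 burnt)
Step 3: cell (2,3)='.' (+6 fires, +5 burnt)
Step 4: cell (2,3)='.' (+5 fires, +6 burnt)
Step 5: cell (2,3)='.' (+4 fires, +5 burnt)
Step 6: cell (2,3)='.' (+3 fires, +4 burnt)
Step 7: cell (2,3)='.' (+1 fires, +3 burnt)
Step 8: cell (2,3)='.' (+0 fires, +1 burnt)
  fire out at step 8

1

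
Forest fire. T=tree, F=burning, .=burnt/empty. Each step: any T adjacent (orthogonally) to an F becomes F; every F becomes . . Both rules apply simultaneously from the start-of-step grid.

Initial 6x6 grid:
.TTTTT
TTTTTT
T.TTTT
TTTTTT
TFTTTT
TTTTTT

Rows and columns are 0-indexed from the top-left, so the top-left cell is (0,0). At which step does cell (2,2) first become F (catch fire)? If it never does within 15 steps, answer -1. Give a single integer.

Step 1: cell (2,2)='T' (+4 fires, +1 burnt)
Step 2: cell (2,2)='T' (+5 fires, +4 burnt)
Step 3: cell (2,2)='F' (+5 fires, +5 burnt)
  -> target ignites at step 3
Step 4: cell (2,2)='.' (+6 fires, +5 burnt)
Step 5: cell (2,2)='.' (+6 fires, +6 burnt)
Step 6: cell (2,2)='.' (+4 fires, +6 burnt)
Step 7: cell (2,2)='.' (+2 fires, +4 burnt)
Step 8: cell (2,2)='.' (+1 fires, +2 burnt)
Step 9: cell (2,2)='.' (+0 fires, +1 burnt)
  fire out at step 9

3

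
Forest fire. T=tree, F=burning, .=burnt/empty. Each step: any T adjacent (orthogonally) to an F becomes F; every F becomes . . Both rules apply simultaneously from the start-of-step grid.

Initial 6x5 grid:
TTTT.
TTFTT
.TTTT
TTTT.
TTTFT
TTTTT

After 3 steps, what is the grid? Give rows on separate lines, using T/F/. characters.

Step 1: 8 trees catch fire, 2 burn out
  TTFT.
  TF.FT
  .TFTT
  TTTF.
  TTF.F
  TTTFT
Step 2: 10 trees catch fire, 8 burn out
  TF.F.
  F...F
  .F.FT
  TTF..
  TF...
  TTF.F
Step 3: 5 trees catch fire, 10 burn out
  F....
  .....
  ....F
  TF...
  F....
  TF...

F....
.....
....F
TF...
F....
TF...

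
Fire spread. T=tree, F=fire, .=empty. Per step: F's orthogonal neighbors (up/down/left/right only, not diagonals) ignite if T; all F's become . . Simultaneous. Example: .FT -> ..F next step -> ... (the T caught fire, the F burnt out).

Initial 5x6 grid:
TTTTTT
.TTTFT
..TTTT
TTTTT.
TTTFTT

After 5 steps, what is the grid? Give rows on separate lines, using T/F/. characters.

Step 1: 7 trees catch fire, 2 burn out
  TTTTFT
  .TTF.F
  ..TTFT
  TTTFT.
  TTF.FT
Step 2: 9 trees catch fire, 7 burn out
  TTTF.F
  .TF...
  ..TF.F
  TTF.F.
  TF...F
Step 3: 5 trees catch fire, 9 burn out
  TTF...
  .F....
  ..F...
  TF....
  F.....
Step 4: 2 trees catch fire, 5 burn out
  TF....
  ......
  ......
  F.....
  ......
Step 5: 1 trees catch fire, 2 burn out
  F.....
  ......
  ......
  ......
  ......

F.....
......
......
......
......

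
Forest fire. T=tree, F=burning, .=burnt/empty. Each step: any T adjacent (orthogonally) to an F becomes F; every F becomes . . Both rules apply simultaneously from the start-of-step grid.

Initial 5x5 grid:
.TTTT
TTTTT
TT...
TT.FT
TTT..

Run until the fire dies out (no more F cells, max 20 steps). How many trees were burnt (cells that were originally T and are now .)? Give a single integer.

Answer: 1

Derivation:
Step 1: +1 fires, +1 burnt (F count now 1)
Step 2: +0 fires, +1 burnt (F count now 0)
Fire out after step 2
Initially T: 17, now '.': 9
Total burnt (originally-T cells now '.'): 1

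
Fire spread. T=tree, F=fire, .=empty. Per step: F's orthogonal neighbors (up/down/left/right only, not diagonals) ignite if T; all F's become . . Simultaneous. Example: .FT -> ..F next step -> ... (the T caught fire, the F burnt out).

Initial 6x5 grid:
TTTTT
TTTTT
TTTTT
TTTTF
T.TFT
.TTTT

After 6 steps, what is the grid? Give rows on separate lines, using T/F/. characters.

Step 1: 5 trees catch fire, 2 burn out
  TTTTT
  TTTTT
  TTTTF
  TTTF.
  T.F.F
  .TTFT
Step 2: 5 trees catch fire, 5 burn out
  TTTTT
  TTTTF
  TTTF.
  TTF..
  T....
  .TF.F
Step 3: 5 trees catch fire, 5 burn out
  TTTTF
  TTTF.
  TTF..
  TF...
  T....
  .F...
Step 4: 4 trees catch fire, 5 burn out
  TTTF.
  TTF..
  TF...
  F....
  T....
  .....
Step 5: 4 trees catch fire, 4 burn out
  TTF..
  TF...
  F....
  .....
  F....
  .....
Step 6: 2 trees catch fire, 4 burn out
  TF...
  F....
  .....
  .....
  .....
  .....

TF...
F....
.....
.....
.....
.....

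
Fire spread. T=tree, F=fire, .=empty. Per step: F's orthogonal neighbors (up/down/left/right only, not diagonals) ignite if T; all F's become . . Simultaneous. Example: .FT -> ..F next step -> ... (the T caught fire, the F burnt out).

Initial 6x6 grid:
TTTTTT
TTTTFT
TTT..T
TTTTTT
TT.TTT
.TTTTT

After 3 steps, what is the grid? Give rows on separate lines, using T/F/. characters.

Step 1: 3 trees catch fire, 1 burn out
  TTTTFT
  TTTF.F
  TTT..T
  TTTTTT
  TT.TTT
  .TTTTT
Step 2: 4 trees catch fire, 3 burn out
  TTTF.F
  TTF...
  TTT..F
  TTTTTT
  TT.TTT
  .TTTTT
Step 3: 4 trees catch fire, 4 burn out
  TTF...
  TF....
  TTF...
  TTTTTF
  TT.TTT
  .TTTTT

TTF...
TF....
TTF...
TTTTTF
TT.TTT
.TTTTT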